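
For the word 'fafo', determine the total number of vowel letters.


Scanning each character of 'fafo':
  Position 1: 'f' -> consonant (running count: 0)
  Position 2: 'a' -> vowel (running count: 1)
  Position 3: 'f' -> consonant (running count: 1)
  Position 4: 'o' -> vowel (running count: 2)
Total vowels: 2

2


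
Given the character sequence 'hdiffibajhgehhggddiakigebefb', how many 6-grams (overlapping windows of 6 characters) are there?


String 'hdiffibajhgehhggddiakigebefb' has length L = 28.
Number of overlapping n-grams = L - n + 1
Substituting: 28 - 6 + 1 = 23

23


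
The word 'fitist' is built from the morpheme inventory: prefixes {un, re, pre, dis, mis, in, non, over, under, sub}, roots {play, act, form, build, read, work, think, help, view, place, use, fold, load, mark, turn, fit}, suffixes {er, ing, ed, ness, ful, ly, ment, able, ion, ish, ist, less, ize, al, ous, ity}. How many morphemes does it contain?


Segmenting 'fitist' against the inventory:
  'fit' -> root (morpheme 1)
  'ist' -> suffix (morpheme 2)
Total morphemes: 2

2


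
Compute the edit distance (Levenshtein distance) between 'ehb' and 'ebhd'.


Building DP table for s1='ehb' (len 3) and s2='ebhd' (len 4):
       e  b  h  d
    0  1  2  3  4
  e 1  0  1  2  3
  h 2  1  1  1  2
  b 3  2  1  2  2
Edit distance = dp[3][4] = 2

2


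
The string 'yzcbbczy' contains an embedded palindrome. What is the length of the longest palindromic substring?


Scanning 'yzcbbczy' for palindromic substrings.
Substring at positions 0-7: 'yzcbbczy'.
Check: reverse('yzcbbczy') = 'yzcbbczy' -> palindrome confirmed.
No longer palindromic substring exists; longest length = 8

8


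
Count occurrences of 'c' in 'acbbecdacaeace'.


Scanning 'acbbecdacaeace' for 'c':
  Position 1: 'c' -> MATCH (count: 1)
  Position 5: 'c' -> MATCH (count: 2)
  Position 8: 'c' -> MATCH (count: 3)
  Position 12: 'c' -> MATCH (count: 4)
Total occurrences of 'c': 4

4


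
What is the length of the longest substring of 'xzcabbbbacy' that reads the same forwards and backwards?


Scanning 'xzcabbbbacy' for palindromic substrings.
Substring at positions 2-9: 'cabbbbac'.
Check: reverse('cabbbbac') = 'cabbbbac' -> palindrome confirmed.
Neighbouring characters ('z' / 'y') break symmetry, so it cannot extend further.
No longer palindromic substring exists; longest length = 8

8


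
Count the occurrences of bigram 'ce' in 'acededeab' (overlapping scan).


Scanning 'acededeab' for bigram 'ce':
  Position 0: 'ac' -> no
  Position 1: 'ce' -> MATCH
  Position 2: 'ed' -> no
  Position 3: 'de' -> no
  Position 4: 'ed' -> no
  Position 5: 'de' -> no
  Position 6: 'ea' -> no
  Position 7: 'ab' -> no
Total matches: 1

1


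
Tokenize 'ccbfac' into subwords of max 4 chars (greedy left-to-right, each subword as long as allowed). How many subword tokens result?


'ccbfac' has 6 characters.
Chunking with max size 4:
  Chunk 1: 'ccbf' (positions 0-3)
  Chunk 2: 'ac' (positions 4-5)
Total chunks: ceil(6 / 4) = 2

2


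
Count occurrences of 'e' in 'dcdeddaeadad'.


Scanning 'dcdeddaeadad' for 'e':
  Position 3: 'e' -> MATCH (count: 1)
  Position 7: 'e' -> MATCH (count: 2)
Total occurrences of 'e': 2

2


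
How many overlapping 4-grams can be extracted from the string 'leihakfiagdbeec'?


String 'leihakfiagdbeec' has length L = 15.
Number of overlapping n-grams = L - n + 1
Substituting: 15 - 4 + 1 = 12

12


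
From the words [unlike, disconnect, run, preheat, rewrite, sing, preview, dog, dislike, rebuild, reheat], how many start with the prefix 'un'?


Checking each word for prefix 'un':
  'unlike' -> YES, starts with 'un' (count: 1)
  'disconnect' -> no (count: 1)
  'run' -> no (count: 1)
  'preheat' -> no (count: 1)
  'rewrite' -> no (count: 1)
  'sing' -> no (count: 1)
  'preview' -> no (count: 1)
  'dog' -> no (count: 1)
  'dislike' -> no (count: 1)
  'rebuild' -> no (count: 1)
  'reheat' -> no (count: 1)
Total with prefix 'un': 1

1


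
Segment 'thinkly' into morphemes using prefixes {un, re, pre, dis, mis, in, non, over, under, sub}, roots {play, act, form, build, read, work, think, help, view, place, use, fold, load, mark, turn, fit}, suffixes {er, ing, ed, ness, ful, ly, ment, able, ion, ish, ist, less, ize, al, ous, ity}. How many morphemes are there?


Segmenting 'thinkly' against the inventory:
  'think' -> root (morpheme 1)
  'ly' -> suffix (morpheme 2)
Total morphemes: 2

2


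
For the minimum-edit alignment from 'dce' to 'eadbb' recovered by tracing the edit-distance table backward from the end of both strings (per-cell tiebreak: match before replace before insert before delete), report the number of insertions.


Edit distance = 4. Backtracking from cell (3, 5) with preference match > replace > insert > delete,
then listing the resulting alignment 'dce' -> 'eadbb' left to right:
  Step 1: insert 'e' [insertion #1]
  Step 2: insert 'a' [insertion #2]
  Step 3: keep 'd'
  Step 4: replace c->b
  Step 5: replace e->b
Total insertions: 2

2


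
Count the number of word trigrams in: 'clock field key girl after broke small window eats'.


Word trigrams from [9] words:
  Trigram 1: (clock field key)
  Trigram 2: (field key girl)
  Trigram 3: (key girl after)
  Trigram 4: (girl after broke)
  Trigram 5: (after broke small)
  Trigram 6: (broke small window)
  Trigram 7: (small window eats)
Total word trigrams: 9 - 2 = 7

7


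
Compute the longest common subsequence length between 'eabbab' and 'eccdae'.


DP table for LCS of 'eabbab' and 'eccdae':
       e  c  c  d  a  e
    0  0  0  0  0  0  0
  e 0  1  1  1  1  1  1
  a 0  1  1  1  1  2  2
  b 0  1  1  1  1  2  2
  b 0  1  1  1  1  2  2
  a 0  1  1  1  1  2  2
  b 0  1  1  1  1  2  2
LCS: 'ea'
LCS length = 2

2


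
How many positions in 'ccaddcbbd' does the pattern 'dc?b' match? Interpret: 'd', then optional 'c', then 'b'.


Pattern: dc?b means 'd', then optional 'c', then 'b'.
Scanning 'ccaddcbbd' position-by-position:
  Pos 0: window 'cca' -> no
  Pos 1: window 'cad' -> no
  Pos 2: window 'add' -> no
  Pos 3: window 'ddc' -> no
  Pos 4: window 'dcb' -> MATCH
  Pos 5: window 'cbb' -> no
  Pos 6: window 'bbd' -> no
  Pos 7: window 'bd' -> no
  Pos 8: window 'd' -> no
Total matches: 1

1


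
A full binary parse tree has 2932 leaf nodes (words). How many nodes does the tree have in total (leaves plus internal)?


Leaf nodes (terminals): 2932
Internal nodes = n - 1 = 2932 - 1 = 2931
Total = leaves + internal = 2932 + 2931 = 5863

5863


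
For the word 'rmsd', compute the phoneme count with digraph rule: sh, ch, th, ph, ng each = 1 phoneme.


Parsing 'rmsd' greedily, digraphs first:
  'r' -> consonant phoneme (phonemes so far: 1)
  'm' -> consonant phoneme (phonemes so far: 2)
  's' -> consonant phoneme (phonemes so far: 3)
  'd' -> consonant phoneme (phonemes so far: 4)
Total phonemes: 4

4


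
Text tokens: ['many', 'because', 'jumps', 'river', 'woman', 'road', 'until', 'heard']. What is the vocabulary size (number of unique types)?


Listing all tokens and tracking unique types:
  Token 1: 'many' -> NEW (unique so far: 1)
  Token 2: 'because' -> NEW (unique so far: 2)
  Token 3: 'jumps' -> NEW (unique so far: 3)
  Token 4: 'river' -> NEW (unique so far: 4)
  Token 5: 'woman' -> NEW (unique so far: 5)
  Token 6: 'road' -> NEW (unique so far: 6)
  Token 7: 'until' -> NEW (unique so far: 7)
  Token 8: 'heard' -> NEW (unique so far: 8)
Unique types: ('because', 'heard', 'jumps', 'many', 'river', 'road', 'until', 'woman')
Vocabulary size: 8

8


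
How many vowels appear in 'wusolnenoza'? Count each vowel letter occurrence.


Scanning each character of 'wusolnenoza':
  Position 1: 'w' -> consonant (running count: 0)
  Position 2: 'u' -> vowel (running count: 1)
  Position 3: 's' -> consonant (running count: 1)
  Position 4: 'o' -> vowel (running count: 2)
  Position 5: 'l' -> consonant (running count: 2)
  Position 6: 'n' -> consonant (running count: 2)
  Position 7: 'e' -> vowel (running count: 3)
  Position 8: 'n' -> consonant (running count: 3)
  Position 9: 'o' -> vowel (running count: 4)
  Position 10: 'z' -> consonant (running count: 4)
  Position 11: 'a' -> vowel (running count: 5)
Total vowels: 5

5


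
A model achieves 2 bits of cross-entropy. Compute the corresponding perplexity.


Perplexity formula: PP = 2^H
H = 2
PP = 2^2
Steps: 2^1 = 2, 2^2 = 4
PP = 4

4


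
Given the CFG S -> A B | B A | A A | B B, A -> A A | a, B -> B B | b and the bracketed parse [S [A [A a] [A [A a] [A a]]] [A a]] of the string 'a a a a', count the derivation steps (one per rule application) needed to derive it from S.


Every bracketed nonterminal node [X ...] in the tree is produced by exactly one rule application.
Reading the tree off as a leftmost derivation:
  Step 1: S  =>  A A   (applied S -> A A)
  Step 2: A A  =>  A A A   (applied A -> A A)
  Step 3: A A A  =>  a A A   (applied A -> a)
  Step 4: a A A  =>  a A A A   (applied A -> A A)
  Step 5: a A A A  =>  a a A A   (applied A -> a)
  Step 6: a a A A  =>  a a a A   (applied A -> a)
  Step 7: a a a A  =>  a a a a   (applied A -> a)
Final yield: a a a a
Total rewrite steps: 7

7


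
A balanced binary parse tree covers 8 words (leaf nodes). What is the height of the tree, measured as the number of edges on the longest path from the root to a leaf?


In a balanced binary tree with n leaves the deepest leaf is ceil(log2(n)) edges below the root.
log2(8) = 3.0000
ceil(3.0000) = 3
height (edges) = 3

3


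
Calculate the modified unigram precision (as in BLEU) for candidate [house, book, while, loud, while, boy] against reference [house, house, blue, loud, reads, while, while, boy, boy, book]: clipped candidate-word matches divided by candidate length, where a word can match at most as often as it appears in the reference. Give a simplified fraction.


Reference word counts: {'blue': 1, 'book': 1, 'boy': 2, 'house': 2, 'loud': 1, 'reads': 1, 'while': 2}
Checking each candidate word (with clipping):
  'house' -> in reference (ref count 2, used 1/2) -> match (matches: 1)
  'book' -> in reference (ref count 1, used 1/1) -> match (matches: 2)
  'while' -> in reference (ref count 2, used 1/2) -> match (matches: 3)
  'loud' -> in reference (ref count 1, used 1/1) -> match (matches: 4)
  'while' -> in reference (ref count 2, used 2/2) -> match (matches: 5)
  'boy' -> in reference (ref count 2, used 1/2) -> match (matches: 6)
Clipped matches: 6, Candidate length: 6
Precision = 6/6 = 1

1


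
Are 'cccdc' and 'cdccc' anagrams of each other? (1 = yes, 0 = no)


Sort characters of 'cccdc': 'ccccd'
Sort characters of 'cdccc': 'ccccd'
Sorted forms match -> they ARE anagrams
Result: 1

1


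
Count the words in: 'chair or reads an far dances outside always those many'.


Counting words by splitting on spaces:
  Word 1: 'chair'
  Word 2: 'or'
  Word 3: 'reads'
  Word 4: 'an'
  Word 5: 'far'
  Word 6: 'dances'
  Word 7: 'outside'
  Word 8: 'always'
  Word 9: 'those'
  Word 10: 'many'
Total words: 10

10


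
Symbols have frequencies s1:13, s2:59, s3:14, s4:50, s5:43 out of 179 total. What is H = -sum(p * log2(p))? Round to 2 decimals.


Computing entropy H = -sum(p_i * log2(p_i)):
  s1: p = 13/179 = 0.0726, -p*log2(p) = 0.2748
  s2: p = 59/179 = 0.3296, -p*log2(p) = 0.5278
  s3: p = 14/179 = 0.0782, -p*log2(p) = 0.2875
  s4: p = 50/179 = 0.2793, -p*log2(p) = 0.5140
  s5: p = 43/179 = 0.2402, -p*log2(p) = 0.4943
H = sum of terms = 2.0984
Rounded to 2 decimals: 2.10

2.10


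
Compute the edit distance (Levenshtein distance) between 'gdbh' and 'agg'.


Building DP table for s1='gdbh' (len 4) and s2='agg' (len 3):
       a  g  g
    0  1  2  3
  g 1  1  1  2
  d 2  2  2  2
  b 3  3  3  3
  h 4  4  4  4
Edit distance = dp[4][3] = 4

4


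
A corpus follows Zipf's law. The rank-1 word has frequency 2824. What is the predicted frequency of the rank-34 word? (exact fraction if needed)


Zipf's law: freq(rank) = f1 / rank
f1 = 2824, rank = 34
freq = 2824 / 34
GCD(2824, 34) = 2
Simplified: 1412/17

1412/17


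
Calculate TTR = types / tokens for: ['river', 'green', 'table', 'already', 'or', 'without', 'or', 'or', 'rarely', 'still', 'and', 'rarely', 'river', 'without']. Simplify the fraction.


Tokens: 14
Unique types: ('already', 'and', 'green', 'or', 'rarely', 'river', 'still', 'table', 'without') = 9
TTR = 9/14
Already in lowest terms.

9/14


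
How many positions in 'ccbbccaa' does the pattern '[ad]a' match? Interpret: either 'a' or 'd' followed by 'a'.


Pattern: [ad]a means either 'a' or 'd' followed by 'a'.
Scanning 'ccbbccaa' position-by-position:
  Pos 0: window 'cc' -> no
  Pos 1: window 'cb' -> no
  Pos 2: window 'bb' -> no
  Pos 3: window 'bc' -> no
  Pos 4: window 'cc' -> no
  Pos 5: window 'ca' -> no
  Pos 6: window 'aa' -> MATCH
  Pos 7: window 'a' -> no
Total matches: 1

1


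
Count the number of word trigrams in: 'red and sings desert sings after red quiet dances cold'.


Word trigrams from [10] words:
  Trigram 1: (red and sings)
  Trigram 2: (and sings desert)
  Trigram 3: (sings desert sings)
  Trigram 4: (desert sings after)
  Trigram 5: (sings after red)
  Trigram 6: (after red quiet)
  Trigram 7: (red quiet dances)
  Trigram 8: (quiet dances cold)
Total word trigrams: 10 - 2 = 8

8


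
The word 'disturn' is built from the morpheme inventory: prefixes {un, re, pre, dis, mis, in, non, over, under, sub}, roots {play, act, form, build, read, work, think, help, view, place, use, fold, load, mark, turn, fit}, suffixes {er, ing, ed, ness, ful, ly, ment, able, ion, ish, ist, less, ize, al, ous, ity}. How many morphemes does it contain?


Segmenting 'disturn' against the inventory:
  'dis' -> prefix (morpheme 1)
  'turn' -> root (morpheme 2)
Total morphemes: 2

2


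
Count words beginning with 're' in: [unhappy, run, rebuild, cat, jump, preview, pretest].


Checking each word for prefix 're':
  'unhappy' -> no (count: 0)
  'run' -> no (count: 0)
  'rebuild' -> YES, starts with 're' (count: 1)
  'cat' -> no (count: 1)
  'jump' -> no (count: 1)
  'preview' -> no (count: 1)
  'pretest' -> no (count: 1)
Total with prefix 're': 1

1


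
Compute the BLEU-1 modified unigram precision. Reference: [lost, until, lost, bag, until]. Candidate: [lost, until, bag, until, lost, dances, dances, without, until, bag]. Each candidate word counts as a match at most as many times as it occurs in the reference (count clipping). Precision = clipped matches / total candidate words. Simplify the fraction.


Reference word counts: {'bag': 1, 'lost': 2, 'until': 2}
Checking each candidate word (with clipping):
  'lost' -> in reference (ref count 2, used 1/2) -> match (matches: 1)
  'until' -> in reference (ref count 2, used 1/2) -> match (matches: 2)
  'bag' -> in reference (ref count 1, used 1/1) -> match (matches: 3)
  'until' -> in reference (ref count 2, used 2/2) -> match (matches: 4)
  'lost' -> in reference (ref count 2, used 2/2) -> match (matches: 5)
  'dances' -> not in reference -> no match (matches: 5)
  'dances' -> not in reference -> no match (matches: 5)
  'without' -> not in reference -> no match (matches: 5)
  'until' -> ref count 2 already used up (2/2) -> clipped, no match (matches: 5)
  'bag' -> ref count 1 already used up (1/1) -> clipped, no match (matches: 5)
Clipped matches: 5, Candidate length: 10
Precision = 5/10 = 1/2

1/2


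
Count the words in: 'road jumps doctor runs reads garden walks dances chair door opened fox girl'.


Counting words by splitting on spaces:
  Word 1: 'road'
  Word 2: 'jumps'
  Word 3: 'doctor'
  Word 4: 'runs'
  Word 5: 'reads'
  Word 6: 'garden'
  Word 7: 'walks'
  Word 8: 'dances'
  Word 9: 'chair'
  Word 10: 'door'
  Word 11: 'opened'
  Word 12: 'fox'
  Word 13: 'girl'
Total words: 13

13


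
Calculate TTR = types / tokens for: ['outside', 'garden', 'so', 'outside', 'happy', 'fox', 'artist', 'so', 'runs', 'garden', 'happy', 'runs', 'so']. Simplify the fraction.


Tokens: 13
Unique types: ('artist', 'fox', 'garden', 'happy', 'outside', 'runs', 'so') = 7
TTR = 7/13
Already in lowest terms.

7/13


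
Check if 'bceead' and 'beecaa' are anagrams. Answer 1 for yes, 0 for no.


Sort characters of 'bceead': 'abcdee'
Sort characters of 'beecaa': 'aabcee'
Sorted forms differ -> they are NOT anagrams
Result: 0

0


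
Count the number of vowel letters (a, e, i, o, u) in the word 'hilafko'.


Scanning each character of 'hilafko':
  Position 1: 'h' -> consonant (running count: 0)
  Position 2: 'i' -> vowel (running count: 1)
  Position 3: 'l' -> consonant (running count: 1)
  Position 4: 'a' -> vowel (running count: 2)
  Position 5: 'f' -> consonant (running count: 2)
  Position 6: 'k' -> consonant (running count: 2)
  Position 7: 'o' -> vowel (running count: 3)
Total vowels: 3

3


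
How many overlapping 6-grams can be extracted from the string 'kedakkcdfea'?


String 'kedakkcdfea' has length L = 11.
Number of overlapping n-grams = L - n + 1
Substituting: 11 - 6 + 1 = 6

6


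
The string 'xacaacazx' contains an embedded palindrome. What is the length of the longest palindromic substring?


Scanning 'xacaacazx' for palindromic substrings.
Substring at positions 1-6: 'acaaca'.
Check: reverse('acaaca') = 'acaaca' -> palindrome confirmed.
Neighbouring characters ('x' / 'z') break symmetry, so it cannot extend further.
No longer palindromic substring exists; longest length = 6

6


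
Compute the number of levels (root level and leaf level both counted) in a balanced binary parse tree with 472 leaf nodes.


In a balanced binary tree with n leaves the deepest leaf is ceil(log2(n)) edges below the root,
so counting node levels inclusive of root and leaves gives ceil(log2(n)) + 1 levels.
log2(472) = 8.8826
ceil(8.8826) = 9
levels = 9 + 1 = 10

10


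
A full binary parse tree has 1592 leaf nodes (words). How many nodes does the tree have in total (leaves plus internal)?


Leaf nodes (terminals): 1592
Internal nodes = n - 1 = 1592 - 1 = 1591
Total = leaves + internal = 1592 + 1591 = 3183

3183


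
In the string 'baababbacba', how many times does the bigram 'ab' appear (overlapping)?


Scanning 'baababbacba' for bigram 'ab':
  Position 0: 'ba' -> no
  Position 1: 'aa' -> no
  Position 2: 'ab' -> MATCH
  Position 3: 'ba' -> no
  Position 4: 'ab' -> MATCH
  Position 5: 'bb' -> no
  Position 6: 'ba' -> no
  Position 7: 'ac' -> no
  Position 8: 'cb' -> no
  Position 9: 'ba' -> no
Total matches: 2

2


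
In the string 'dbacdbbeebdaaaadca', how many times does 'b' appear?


Scanning 'dbacdbbeebdaaaadca' for 'b':
  Position 1: 'b' -> MATCH (count: 1)
  Position 5: 'b' -> MATCH (count: 2)
  Position 6: 'b' -> MATCH (count: 3)
  Position 9: 'b' -> MATCH (count: 4)
Total occurrences of 'b': 4

4


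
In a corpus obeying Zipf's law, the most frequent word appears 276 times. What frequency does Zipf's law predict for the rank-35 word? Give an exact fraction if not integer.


Zipf's law: freq(rank) = f1 / rank
f1 = 276, rank = 35
freq = 276 / 35
GCD(276, 35) = 1
Simplified: 276/35

276/35


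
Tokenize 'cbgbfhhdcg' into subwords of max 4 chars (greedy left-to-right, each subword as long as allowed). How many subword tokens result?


'cbgbfhhdcg' has 10 characters.
Chunking with max size 4:
  Chunk 1: 'cbgb' (positions 0-3)
  Chunk 2: 'fhhd' (positions 4-7)
  Chunk 3: 'cg' (positions 8-9)
Total chunks: ceil(10 / 4) = 3

3


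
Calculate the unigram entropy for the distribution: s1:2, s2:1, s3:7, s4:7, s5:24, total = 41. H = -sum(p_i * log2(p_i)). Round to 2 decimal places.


Computing entropy H = -sum(p_i * log2(p_i)):
  s1: p = 2/41 = 0.0488, -p*log2(p) = 0.2126
  s2: p = 1/41 = 0.0244, -p*log2(p) = 0.1307
  s3: p = 7/41 = 0.1707, -p*log2(p) = 0.4354
  s4: p = 7/41 = 0.1707, -p*log2(p) = 0.4354
  s5: p = 24/41 = 0.5854, -p*log2(p) = 0.4522
H = sum of terms = 1.6663
Rounded to 2 decimals: 1.67

1.67


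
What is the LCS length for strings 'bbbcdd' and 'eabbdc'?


DP table for LCS of 'bbbcdd' and 'eabbdc':
       e  a  b  b  d  c
    0  0  0  0  0  0  0
  b 0  0  0  1  1  1  1
  b 0  0  0  1  2  2  2
  b 0  0  0  1  2  2  2
  c 0  0  0  1  2  2  3
  d 0  0  0  1  2  3  3
  d 0  0  0  1  2  3  3
LCS: 'bbc'
LCS length = 3

3


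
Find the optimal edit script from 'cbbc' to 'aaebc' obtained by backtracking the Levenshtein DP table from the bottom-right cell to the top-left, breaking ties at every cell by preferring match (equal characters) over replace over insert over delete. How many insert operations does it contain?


Edit distance = 3. Backtracking from cell (4, 5) with preference match > replace > insert > delete,
then listing the resulting alignment 'cbbc' -> 'aaebc' left to right:
  Step 1: insert 'a' [insertion #1]
  Step 2: replace c->a
  Step 3: replace b->e
  Step 4: keep 'b'
  Step 5: keep 'c'
Total insertions: 1

1


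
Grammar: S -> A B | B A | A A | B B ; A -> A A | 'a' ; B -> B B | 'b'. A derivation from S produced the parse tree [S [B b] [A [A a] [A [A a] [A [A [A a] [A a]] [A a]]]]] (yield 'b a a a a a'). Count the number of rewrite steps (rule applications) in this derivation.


Every bracketed nonterminal node [X ...] in the tree is produced by exactly one rule application.
Reading the tree off as a leftmost derivation:
  Step 1: S  =>  B A   (applied S -> B A)
  Step 2: B A  =>  b A   (applied B -> b)
  Step 3: b A  =>  b A A   (applied A -> A A)
  Step 4: b A A  =>  b a A   (applied A -> a)
  Step 5: b a A  =>  b a A A   (applied A -> A A)
  Step 6: b a A A  =>  b a a A   (applied A -> a)
  Step 7: b a a A  =>  b a a A A   (applied A -> A A)
  Step 8: b a a A A  =>  b a a A A A   (applied A -> A A)
  Step 9: b a a A A A  =>  b a a a A A   (applied A -> a)
  Step 10: b a a a A A  =>  b a a a a A   (applied A -> a)
  Step 11: b a a a a A  =>  b a a a a a   (applied A -> a)
Final yield: b a a a a a
Total rewrite steps: 11

11


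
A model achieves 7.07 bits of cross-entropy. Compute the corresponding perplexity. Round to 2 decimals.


Perplexity formula: PP = 2^H
H = 7.07
PP = 2^7.07
Decompose: 2^7.07 = 2^7 * 2^0.07
2^7 = 128, 2^0.07 ~ 1.0497167
PP ~ 128 * 1.0497167 = 134.3637376
Rounded to 2 decimals: 134.36

134.36


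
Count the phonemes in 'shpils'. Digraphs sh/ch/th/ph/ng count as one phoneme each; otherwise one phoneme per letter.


Parsing 'shpils' greedily, digraphs first:
  'sh' -> digraph (1 consonant phoneme) (phonemes so far: 1)
  'p' -> consonant phoneme (phonemes so far: 2)
  'i' -> vowel phoneme (phonemes so far: 3)
  'l' -> consonant phoneme (phonemes so far: 4)
  's' -> consonant phoneme (phonemes so far: 5)
Total phonemes: 5

5


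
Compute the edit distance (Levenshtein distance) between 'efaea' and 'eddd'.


Building DP table for s1='efaea' (len 5) and s2='eddd' (len 4):
       e  d  d  d
    0  1  2  3  4
  e 1  0  1  2  3
  f 2  1  1  2  3
  a 3  2  2  2  3
  e 4  3  3  3  3
  a 5  4  4  4  4
Edit distance = dp[5][4] = 4

4


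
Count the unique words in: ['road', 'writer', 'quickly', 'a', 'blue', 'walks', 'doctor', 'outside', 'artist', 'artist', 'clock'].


Listing all tokens and tracking unique types:
  Token 1: 'road' -> NEW (unique so far: 1)
  Token 2: 'writer' -> NEW (unique so far: 2)
  Token 3: 'quickly' -> NEW (unique so far: 3)
  Token 4: 'a' -> NEW (unique so far: 4)
  Token 5: 'blue' -> NEW (unique so far: 5)
  Token 6: 'walks' -> NEW (unique so far: 6)
  Token 7: 'doctor' -> NEW (unique so far: 7)
  Token 8: 'outside' -> NEW (unique so far: 8)
  Token 9: 'artist' -> NEW (unique so far: 9)
  Token 10: 'artist' -> duplicate (unique so far: 9)
  Token 11: 'clock' -> NEW (unique so far: 10)
Unique types: ('a', 'artist', 'blue', 'clock', 'doctor', 'outside', 'quickly', 'road', 'walks', 'writer')
Vocabulary size: 10

10


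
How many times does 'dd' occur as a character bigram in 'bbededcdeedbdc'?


Scanning 'bbededcdeedbdc' for bigram 'dd':
  Position 0: 'bb' -> no
  Position 1: 'be' -> no
  Position 2: 'ed' -> no
  Position 3: 'de' -> no
  Position 4: 'ed' -> no
  Position 5: 'dc' -> no
  Position 6: 'cd' -> no
  Position 7: 'de' -> no
  Position 8: 'ee' -> no
  Position 9: 'ed' -> no
  Position 10: 'db' -> no
  Position 11: 'bd' -> no
  Position 12: 'dc' -> no
Total matches: 0

0


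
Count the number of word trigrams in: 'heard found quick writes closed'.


Word trigrams from [5] words:
  Trigram 1: (heard found quick)
  Trigram 2: (found quick writes)
  Trigram 3: (quick writes closed)
Total word trigrams: 5 - 2 = 3

3


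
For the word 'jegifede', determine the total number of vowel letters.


Scanning each character of 'jegifede':
  Position 1: 'j' -> consonant (running count: 0)
  Position 2: 'e' -> vowel (running count: 1)
  Position 3: 'g' -> consonant (running count: 1)
  Position 4: 'i' -> vowel (running count: 2)
  Position 5: 'f' -> consonant (running count: 2)
  Position 6: 'e' -> vowel (running count: 3)
  Position 7: 'd' -> consonant (running count: 3)
  Position 8: 'e' -> vowel (running count: 4)
Total vowels: 4

4


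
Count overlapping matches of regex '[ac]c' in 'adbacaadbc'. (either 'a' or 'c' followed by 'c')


Pattern: [ac]c means either 'a' or 'c' followed by 'c'.
Scanning 'adbacaadbc' position-by-position:
  Pos 0: window 'ad' -> no
  Pos 1: window 'db' -> no
  Pos 2: window 'ba' -> no
  Pos 3: window 'ac' -> MATCH
  Pos 4: window 'ca' -> no
  Pos 5: window 'aa' -> no
  Pos 6: window 'ad' -> no
  Pos 7: window 'db' -> no
  Pos 8: window 'bc' -> no
  Pos 9: window 'c' -> no
Total matches: 1

1


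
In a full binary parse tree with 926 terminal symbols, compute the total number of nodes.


Leaf nodes (terminals): 926
Internal nodes = n - 1 = 926 - 1 = 925
Total = leaves + internal = 926 + 925 = 1851

1851


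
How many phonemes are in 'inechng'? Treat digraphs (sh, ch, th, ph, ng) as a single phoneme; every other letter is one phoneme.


Parsing 'inechng' greedily, digraphs first:
  'i' -> vowel phoneme (phonemes so far: 1)
  'n' -> consonant phoneme (phonemes so far: 2)
  'e' -> vowel phoneme (phonemes so far: 3)
  'ch' -> digraph (1 consonant phoneme) (phonemes so far: 4)
  'ng' -> digraph (1 consonant phoneme) (phonemes so far: 5)
Total phonemes: 5

5


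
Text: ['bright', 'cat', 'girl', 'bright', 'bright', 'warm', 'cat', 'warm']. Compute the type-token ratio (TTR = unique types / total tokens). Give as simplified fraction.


Tokens: 8
Unique types: ('bright', 'cat', 'girl', 'warm') = 4
TTR = 4/8
Simplify: divide both by 4 -> 1/2
TTR = 1/2

1/2


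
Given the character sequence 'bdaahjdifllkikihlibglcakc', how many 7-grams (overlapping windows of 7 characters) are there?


String 'bdaahjdifllkikihlibglcakc' has length L = 25.
Number of overlapping n-grams = L - n + 1
Substituting: 25 - 7 + 1 = 19

19


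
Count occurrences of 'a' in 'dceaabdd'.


Scanning 'dceaabdd' for 'a':
  Position 3: 'a' -> MATCH (count: 1)
  Position 4: 'a' -> MATCH (count: 2)
Total occurrences of 'a': 2

2


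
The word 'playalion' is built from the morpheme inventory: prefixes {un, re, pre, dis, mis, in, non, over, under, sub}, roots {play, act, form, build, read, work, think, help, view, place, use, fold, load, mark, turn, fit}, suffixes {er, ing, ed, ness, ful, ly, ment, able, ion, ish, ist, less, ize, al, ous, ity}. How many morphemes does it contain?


Segmenting 'playalion' against the inventory:
  'play' -> root (morpheme 1)
  'al' -> suffix (morpheme 2)
  'ion' -> suffix (morpheme 3)
Total morphemes: 3

3


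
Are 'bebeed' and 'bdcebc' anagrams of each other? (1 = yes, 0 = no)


Sort characters of 'bebeed': 'bbdeee'
Sort characters of 'bdcebc': 'bbccde'
Sorted forms differ -> they are NOT anagrams
Result: 0

0


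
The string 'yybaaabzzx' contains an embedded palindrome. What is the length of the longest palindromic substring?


Scanning 'yybaaabzzx' for palindromic substrings.
Substring at positions 2-6: 'baaab'.
Check: reverse('baaab') = 'baaab' -> palindrome confirmed.
Neighbouring characters ('y' / 'z') break symmetry, so it cannot extend further.
No longer palindromic substring exists; longest length = 5

5


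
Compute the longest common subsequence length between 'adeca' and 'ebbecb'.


DP table for LCS of 'adeca' and 'ebbecb':
       e  b  b  e  c  b
    0  0  0  0  0  0  0
  a 0  0  0  0  0  0  0
  d 0  0  0  0  0  0  0
  e 0  1  1  1  1  1  1
  c 0  1  1  1  1  2  2
  a 0  1  1  1  1  2  2
LCS: 'ec'
LCS length = 2

2


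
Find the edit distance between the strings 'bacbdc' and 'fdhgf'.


Building DP table for s1='bacbdc' (len 6) and s2='fdhgf' (len 5):
       f  d  h  g  f
    0  1  2  3  4  5
  b 1  1  2  3  4  5
  a 2  2  2  3  4  5
  c 3  3  3  3  4  5
  b 4  4  4  4  4  5
  d 5  5  4  5  5  5
  c 6  6  5  5  6  6
Edit distance = dp[6][5] = 6

6


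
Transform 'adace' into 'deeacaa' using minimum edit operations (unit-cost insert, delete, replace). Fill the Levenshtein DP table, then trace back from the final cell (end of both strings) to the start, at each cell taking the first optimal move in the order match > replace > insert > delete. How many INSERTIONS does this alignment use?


Edit distance = 5. Backtracking from cell (5, 7) with preference match > replace > insert > delete,
then listing the resulting alignment 'adace' -> 'deeacaa' left to right:
  Step 1: insert 'd' [insertion #1]
  Step 2: replace a->e
  Step 3: replace d->e
  Step 4: keep 'a'
  Step 5: keep 'c'
  Step 6: insert 'a' [insertion #2]
  Step 7: replace e->a
Total insertions: 2

2


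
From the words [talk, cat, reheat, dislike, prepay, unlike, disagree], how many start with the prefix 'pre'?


Checking each word for prefix 'pre':
  'talk' -> no (count: 0)
  'cat' -> no (count: 0)
  'reheat' -> no (count: 0)
  'dislike' -> no (count: 0)
  'prepay' -> YES, starts with 'pre' (count: 1)
  'unlike' -> no (count: 1)
  'disagree' -> no (count: 1)
Total with prefix 'pre': 1

1


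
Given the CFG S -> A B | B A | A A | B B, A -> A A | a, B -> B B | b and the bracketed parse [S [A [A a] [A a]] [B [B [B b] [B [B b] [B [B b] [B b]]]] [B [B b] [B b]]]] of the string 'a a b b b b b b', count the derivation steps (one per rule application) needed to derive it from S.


Every bracketed nonterminal node [X ...] in the tree is produced by exactly one rule application.
Reading the tree off as a leftmost derivation:
  Step 1: S  =>  A B   (applied S -> A B)
  Step 2: A B  =>  A A B   (applied A -> A A)
  Step 3: A A B  =>  a A B   (applied A -> a)
  Step 4: a A B  =>  a a B   (applied A -> a)
  Step 5: a a B  =>  a a B B   (applied B -> B B)
  Step 6: a a B B  =>  a a B B B   (applied B -> B B)
  Step 7: a a B B B  =>  a a b B B   (applied B -> b)
  Step 8: a a b B B  =>  a a b B B B   (applied B -> B B)
  Step 9: a a b B B B  =>  a a b b B B   (applied B -> b)
  Step 10: a a b b B B  =>  a a b b B B B   (applied B -> B B)
  Step 11: a a b b B B B  =>  a a b b b B B   (applied B -> b)
  Step 12: a a b b b B B  =>  a a b b b b B   (applied B -> b)
  Step 13: a a b b b b B  =>  a a b b b b B B   (applied B -> B B)
  Step 14: a a b b b b B B  =>  a a b b b b b B   (applied B -> b)
  Step 15: a a b b b b b B  =>  a a b b b b b b   (applied B -> b)
Final yield: a a b b b b b b
Total rewrite steps: 15

15


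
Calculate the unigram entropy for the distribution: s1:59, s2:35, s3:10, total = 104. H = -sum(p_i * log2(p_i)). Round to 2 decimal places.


Computing entropy H = -sum(p_i * log2(p_i)):
  s1: p = 59/104 = 0.5673, -p*log2(p) = 0.4639
  s2: p = 35/104 = 0.3365, -p*log2(p) = 0.5288
  s3: p = 10/104 = 0.0962, -p*log2(p) = 0.3249
H = sum of terms = 1.3176
Rounded to 2 decimals: 1.32

1.32


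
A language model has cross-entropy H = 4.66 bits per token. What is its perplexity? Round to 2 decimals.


Perplexity formula: PP = 2^H
H = 4.66
PP = 2^4.66
Decompose: 2^4.66 = 2^4 * 2^0.66
2^4 = 16, 2^0.66 ~ 1.5800826
PP ~ 16 * 1.5800826 = 25.2813216
Rounded to 2 decimals: 25.28

25.28


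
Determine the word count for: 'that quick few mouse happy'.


Counting words by splitting on spaces:
  Word 1: 'that'
  Word 2: 'quick'
  Word 3: 'few'
  Word 4: 'mouse'
  Word 5: 'happy'
Total words: 5

5


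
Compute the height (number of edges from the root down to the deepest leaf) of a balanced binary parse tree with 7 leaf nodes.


In a balanced binary tree with n leaves the deepest leaf is ceil(log2(n)) edges below the root.
log2(7) = 2.8074
ceil(2.8074) = 3
height (edges) = 3

3


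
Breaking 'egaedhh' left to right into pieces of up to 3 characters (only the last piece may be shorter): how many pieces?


'egaedhh' has 7 characters.
Chunking with max size 3:
  Chunk 1: 'ega' (positions 0-2)
  Chunk 2: 'edh' (positions 3-5)
  Chunk 3: 'h' (positions 6-6)
Total chunks: ceil(7 / 3) = 3

3


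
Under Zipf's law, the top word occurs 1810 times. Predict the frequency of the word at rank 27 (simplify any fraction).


Zipf's law: freq(rank) = f1 / rank
f1 = 1810, rank = 27
freq = 1810 / 27
GCD(1810, 27) = 1
Simplified: 1810/27

1810/27


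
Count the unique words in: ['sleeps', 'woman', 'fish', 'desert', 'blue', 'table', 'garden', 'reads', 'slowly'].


Listing all tokens and tracking unique types:
  Token 1: 'sleeps' -> NEW (unique so far: 1)
  Token 2: 'woman' -> NEW (unique so far: 2)
  Token 3: 'fish' -> NEW (unique so far: 3)
  Token 4: 'desert' -> NEW (unique so far: 4)
  Token 5: 'blue' -> NEW (unique so far: 5)
  Token 6: 'table' -> NEW (unique so far: 6)
  Token 7: 'garden' -> NEW (unique so far: 7)
  Token 8: 'reads' -> NEW (unique so far: 8)
  Token 9: 'slowly' -> NEW (unique so far: 9)
Unique types: ('blue', 'desert', 'fish', 'garden', 'reads', 'sleeps', 'slowly', 'table', 'woman')
Vocabulary size: 9

9


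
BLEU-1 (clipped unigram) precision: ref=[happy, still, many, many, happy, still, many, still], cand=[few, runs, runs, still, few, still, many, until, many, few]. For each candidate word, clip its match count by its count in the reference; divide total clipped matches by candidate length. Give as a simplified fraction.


Reference word counts: {'happy': 2, 'many': 3, 'still': 3}
Checking each candidate word (with clipping):
  'few' -> not in reference -> no match (matches: 0)
  'runs' -> not in reference -> no match (matches: 0)
  'runs' -> not in reference -> no match (matches: 0)
  'still' -> in reference (ref count 3, used 1/3) -> match (matches: 1)
  'few' -> not in reference -> no match (matches: 1)
  'still' -> in reference (ref count 3, used 2/3) -> match (matches: 2)
  'many' -> in reference (ref count 3, used 1/3) -> match (matches: 3)
  'until' -> not in reference -> no match (matches: 3)
  'many' -> in reference (ref count 3, used 2/3) -> match (matches: 4)
  'few' -> not in reference -> no match (matches: 4)
Clipped matches: 4, Candidate length: 10
Precision = 4/10 = 2/5

2/5


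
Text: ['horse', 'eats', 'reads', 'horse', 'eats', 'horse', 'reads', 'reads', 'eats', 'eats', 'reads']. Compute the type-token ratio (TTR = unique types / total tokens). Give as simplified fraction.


Tokens: 11
Unique types: ('eats', 'horse', 'reads') = 3
TTR = 3/11
Already in lowest terms.

3/11


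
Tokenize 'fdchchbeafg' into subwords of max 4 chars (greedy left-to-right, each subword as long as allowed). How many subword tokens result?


'fdchchbeafg' has 11 characters.
Chunking with max size 4:
  Chunk 1: 'fdch' (positions 0-3)
  Chunk 2: 'chbe' (positions 4-7)
  Chunk 3: 'afg' (positions 8-10)
Total chunks: ceil(11 / 4) = 3

3


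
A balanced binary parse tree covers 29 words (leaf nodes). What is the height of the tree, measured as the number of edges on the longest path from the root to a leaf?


In a balanced binary tree with n leaves the deepest leaf is ceil(log2(n)) edges below the root.
log2(29) = 4.8580
ceil(4.8580) = 5
height (edges) = 5

5


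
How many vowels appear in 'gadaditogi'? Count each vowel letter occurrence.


Scanning each character of 'gadaditogi':
  Position 1: 'g' -> consonant (running count: 0)
  Position 2: 'a' -> vowel (running count: 1)
  Position 3: 'd' -> consonant (running count: 1)
  Position 4: 'a' -> vowel (running count: 2)
  Position 5: 'd' -> consonant (running count: 2)
  Position 6: 'i' -> vowel (running count: 3)
  Position 7: 't' -> consonant (running count: 3)
  Position 8: 'o' -> vowel (running count: 4)
  Position 9: 'g' -> consonant (running count: 4)
  Position 10: 'i' -> vowel (running count: 5)
Total vowels: 5

5


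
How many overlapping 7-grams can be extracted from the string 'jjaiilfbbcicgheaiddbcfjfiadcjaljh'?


String 'jjaiilfbbcicgheaiddbcfjfiadcjaljh' has length L = 33.
Number of overlapping n-grams = L - n + 1
Substituting: 33 - 7 + 1 = 27

27


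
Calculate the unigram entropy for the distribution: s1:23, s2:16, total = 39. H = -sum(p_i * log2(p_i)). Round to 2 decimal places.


Computing entropy H = -sum(p_i * log2(p_i)):
  s1: p = 23/39 = 0.5897, -p*log2(p) = 0.4493
  s2: p = 16/39 = 0.4103, -p*log2(p) = 0.5273
H = sum of terms = 0.9766
Rounded to 2 decimals: 0.98

0.98


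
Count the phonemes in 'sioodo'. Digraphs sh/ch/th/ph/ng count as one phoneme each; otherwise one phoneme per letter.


Parsing 'sioodo' greedily, digraphs first:
  's' -> consonant phoneme (phonemes so far: 1)
  'i' -> vowel phoneme (phonemes so far: 2)
  'o' -> vowel phoneme (phonemes so far: 3)
  'o' -> vowel phoneme (phonemes so far: 4)
  'd' -> consonant phoneme (phonemes so far: 5)
  'o' -> vowel phoneme (phonemes so far: 6)
Total phonemes: 6

6


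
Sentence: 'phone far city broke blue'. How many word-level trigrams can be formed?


Word trigrams from [5] words:
  Trigram 1: (phone far city)
  Trigram 2: (far city broke)
  Trigram 3: (city broke blue)
Total word trigrams: 5 - 2 = 3

3


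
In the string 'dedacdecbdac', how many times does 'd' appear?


Scanning 'dedacdecbdac' for 'd':
  Position 0: 'd' -> MATCH (count: 1)
  Position 2: 'd' -> MATCH (count: 2)
  Position 5: 'd' -> MATCH (count: 3)
  Position 9: 'd' -> MATCH (count: 4)
Total occurrences of 'd': 4

4


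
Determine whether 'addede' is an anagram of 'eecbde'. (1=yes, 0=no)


Sort characters of 'addede': 'adddee'
Sort characters of 'eecbde': 'bcdeee'
Sorted forms differ -> they are NOT anagrams
Result: 0

0


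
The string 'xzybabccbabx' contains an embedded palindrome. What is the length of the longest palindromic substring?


Scanning 'xzybabccbabx' for palindromic substrings.
Substring at positions 3-10: 'babccbab'.
Check: reverse('babccbab') = 'babccbab' -> palindrome confirmed.
Neighbouring characters ('y' / 'x') break symmetry, so it cannot extend further.
No longer palindromic substring exists; longest length = 8

8


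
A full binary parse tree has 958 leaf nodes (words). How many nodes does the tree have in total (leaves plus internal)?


Leaf nodes (terminals): 958
Internal nodes = n - 1 = 958 - 1 = 957
Total = leaves + internal = 958 + 957 = 1915

1915


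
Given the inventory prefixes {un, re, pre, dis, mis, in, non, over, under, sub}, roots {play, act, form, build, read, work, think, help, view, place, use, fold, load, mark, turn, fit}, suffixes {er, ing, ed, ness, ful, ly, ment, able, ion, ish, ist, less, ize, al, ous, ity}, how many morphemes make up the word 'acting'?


Segmenting 'acting' against the inventory:
  'act' -> root (morpheme 1)
  'ing' -> suffix (morpheme 2)
Total morphemes: 2

2


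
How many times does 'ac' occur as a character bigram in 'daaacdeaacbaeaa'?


Scanning 'daaacdeaacbaeaa' for bigram 'ac':
  Position 0: 'da' -> no
  Position 1: 'aa' -> no
  Position 2: 'aa' -> no
  Position 3: 'ac' -> MATCH
  Position 4: 'cd' -> no
  Position 5: 'de' -> no
  Position 6: 'ea' -> no
  Position 7: 'aa' -> no
  Position 8: 'ac' -> MATCH
  Position 9: 'cb' -> no
  Position 10: 'ba' -> no
  Position 11: 'ae' -> no
  Position 12: 'ea' -> no
  Position 13: 'aa' -> no
Total matches: 2

2


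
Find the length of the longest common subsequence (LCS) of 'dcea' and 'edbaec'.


DP table for LCS of 'dcea' and 'edbaec':
       e  d  b  a  e  c
    0  0  0  0  0  0  0
  d 0  0  1  1  1  1  1
  c 0  0  1  1  1  1  2
  e 0  1  1  1  1  2  2
  a 0  1  1  1  2  2  2
LCS: 'dc'
LCS length = 2

2
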